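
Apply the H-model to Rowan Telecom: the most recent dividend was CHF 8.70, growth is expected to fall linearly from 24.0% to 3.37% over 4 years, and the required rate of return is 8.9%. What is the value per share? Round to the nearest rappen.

H-model: P₀ = D₀[(1+g_L) + H(g_S−g_L)]/(r−g_L), with H = 4/2 = 2.
P₀ = 8.70 × [(1+0.0337) + 2×(0.24−0.0337)] / (0.089−0.0337)
   = 8.70 × 1.4463 / 0.0553 = 227.5373

CHF 227.54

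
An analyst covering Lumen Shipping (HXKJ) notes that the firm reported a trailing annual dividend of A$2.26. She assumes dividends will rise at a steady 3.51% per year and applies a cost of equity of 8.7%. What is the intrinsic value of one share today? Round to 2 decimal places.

A$45.07

Gordon growth model: P₀ = D₁/(r − g). D₁ = 2.26 × (1 + 0.0351) = 2.3393.
P₀ = 2.3393 / (0.087 − 0.0351) = 2.3393 / 0.0519 = 45.0737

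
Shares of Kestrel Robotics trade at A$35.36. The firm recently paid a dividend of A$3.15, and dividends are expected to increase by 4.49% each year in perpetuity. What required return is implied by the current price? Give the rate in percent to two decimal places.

Rearranging the constant-growth DDM: r = D₁/P₀ + g.
D₁ = 3.15 × (1 + 0.0449) = 3.2914.
r = 3.2914 / 35.36 + 0.0449 = 0.09308 + 0.0449 = 0.13798

13.80%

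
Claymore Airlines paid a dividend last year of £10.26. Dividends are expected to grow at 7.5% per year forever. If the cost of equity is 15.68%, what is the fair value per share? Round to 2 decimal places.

Gordon growth model: P₀ = D₁/(r − g). D₁ = 10.26 × (1 + 0.075) = 11.0295.
P₀ = 11.0295 / (0.1568 − 0.075) = 11.0295 / 0.0818 = 134.8350

£134.83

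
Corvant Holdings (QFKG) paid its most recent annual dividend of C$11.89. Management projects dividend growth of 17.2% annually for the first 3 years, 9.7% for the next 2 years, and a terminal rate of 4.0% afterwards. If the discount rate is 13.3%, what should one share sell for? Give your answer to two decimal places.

C$201.23

Three-stage DDM. Project D₁…D_5; terminal Gordon value at t=5 with g = 0.04; discount at r = 0.133.
D_1 = 13.9351
D_2 = 16.3319
D_3 = 19.1410
D_4 = 20.9977
D_5 = 23.0345
TV_5 = 23.9558/(0.133−0.04) = 257.5896
P₀ = Σ Dₜ/(1+r)ᵗ + TV_5/(1+r)^5 = 201.2306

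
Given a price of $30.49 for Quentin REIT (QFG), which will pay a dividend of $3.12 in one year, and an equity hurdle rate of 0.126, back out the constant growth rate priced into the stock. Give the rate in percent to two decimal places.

From P₀ = D₁/(r − g), the implied growth is g = r − D₁/P₀.
g = 0.126 − 3.12/30.49 = 0.126 − 0.10233 = 0.02367

2.37%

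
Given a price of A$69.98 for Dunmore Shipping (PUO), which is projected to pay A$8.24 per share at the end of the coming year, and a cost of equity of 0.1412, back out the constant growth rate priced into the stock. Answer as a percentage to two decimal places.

2.35%

From P₀ = D₁/(r − g), the implied growth is g = r − D₁/P₀.
g = 0.1412 − 8.24/69.98 = 0.1412 − 0.11775 = 0.02345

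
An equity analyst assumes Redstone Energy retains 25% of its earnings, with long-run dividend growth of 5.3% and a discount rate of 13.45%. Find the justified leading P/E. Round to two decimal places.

9.20

Payout ratio b = 1 − 0.25 = 0.75.
Justified leading P/E = b/(r−g) = 0.75/(0.1345−0.053) = 9.2025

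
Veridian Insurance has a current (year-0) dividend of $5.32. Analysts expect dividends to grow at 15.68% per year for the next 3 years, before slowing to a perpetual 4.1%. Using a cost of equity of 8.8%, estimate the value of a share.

Two-stage DDM. Project D₁…D_3 at 0.1568, terminal growth 0.041, discount at r = 0.088.
D_1 = 6.1542
D_2 = 7.1192
D_3 = 8.2354
Terminal value at t=3: TV = D_4/(r−g) = 8.5731/(0.088−0.041) = 182.4061
P₀ = 6.1542/(1+0.088)^1 + 7.1192/(1+0.088)^2 + 8.2354/(1+0.088)^3 + 182.4061/(1+0.088)^3 = 159.6941

$159.69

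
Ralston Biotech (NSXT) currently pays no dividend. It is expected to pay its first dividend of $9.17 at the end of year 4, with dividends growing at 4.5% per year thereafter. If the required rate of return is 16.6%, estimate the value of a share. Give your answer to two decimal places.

$47.81

Deferred-dividend DDM. At t=3 the remaining stream is a growing perpetuity with first payment D_4 = 9.17.
V_3 = D_4/(r−g) = 9.17/(0.166−0.045) = 75.7851
P₀ = V_3/(1+r)^3 = 75.7851/(1+0.166)^3 = 47.8067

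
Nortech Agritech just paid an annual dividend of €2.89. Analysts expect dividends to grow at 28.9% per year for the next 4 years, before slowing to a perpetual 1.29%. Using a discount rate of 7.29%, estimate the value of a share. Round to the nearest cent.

€120.32

Two-stage DDM. Project D₁…D_4 at 0.289, terminal growth 0.0129, discount at r = 0.0729.
D_1 = 3.7252
D_2 = 4.8018
D_3 = 6.1895
D_4 = 7.9783
Terminal value at t=4: TV = D_5/(r−g) = 8.0812/(0.0729−0.0129) = 134.6867
P₀ = 3.7252/(1+0.0729)^1 + 4.8018/(1+0.0729)^2 + 6.1895/(1+0.0729)^3 + 7.9783/(1+0.0729)^4 + 134.6867/(1+0.0729)^4 = 120.3216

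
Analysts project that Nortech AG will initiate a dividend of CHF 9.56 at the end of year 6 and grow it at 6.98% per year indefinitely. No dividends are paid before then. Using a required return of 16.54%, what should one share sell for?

Deferred-dividend DDM. At t=5 the remaining stream is a growing perpetuity with first payment D_6 = 9.56.
V_5 = D_6/(r−g) = 9.56/(0.1654−0.0698) = 100.0000
P₀ = V_5/(1+r)^5 = 100.0000/(1+0.1654)^5 = 46.5184

CHF 46.52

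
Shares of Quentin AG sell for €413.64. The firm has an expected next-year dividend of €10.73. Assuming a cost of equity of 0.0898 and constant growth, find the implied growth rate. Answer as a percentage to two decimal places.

6.39%

From P₀ = D₁/(r − g), the implied growth is g = r − D₁/P₀.
g = 0.0898 − 10.73/413.64 = 0.0898 − 0.02594 = 0.06386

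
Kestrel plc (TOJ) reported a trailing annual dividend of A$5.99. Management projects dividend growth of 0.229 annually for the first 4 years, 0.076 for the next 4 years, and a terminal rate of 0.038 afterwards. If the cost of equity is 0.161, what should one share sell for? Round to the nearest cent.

Three-stage DDM. Project D₁…D_8; terminal Gordon value at t=8 with g = 0.038; discount at r = 0.161.
D_1 = 7.3617
D_2 = 9.0475
D_3 = 11.1194
D_4 = 13.6658
D_5 = 14.7044
D_6 = 15.8219
D_7 = 17.0244
D_8 = 18.3182
TV_8 = 19.0143/(0.161−0.038) = 154.5880
P₀ = Σ Dₜ/(1+r)ᵗ + TV_8/(1+r)^8 = 99.4772

A$99.48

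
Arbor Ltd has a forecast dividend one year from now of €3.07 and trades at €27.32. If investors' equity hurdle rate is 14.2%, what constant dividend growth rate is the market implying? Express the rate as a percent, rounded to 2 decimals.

2.96%

From P₀ = D₁/(r − g), the implied growth is g = r − D₁/P₀.
g = 0.142 − 3.07/27.32 = 0.142 − 0.11237 = 0.02963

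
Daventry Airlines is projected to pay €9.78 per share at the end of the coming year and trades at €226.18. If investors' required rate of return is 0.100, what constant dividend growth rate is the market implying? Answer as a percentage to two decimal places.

From P₀ = D₁/(r − g), the implied growth is g = r − D₁/P₀.
g = 0.1 − 9.78/226.18 = 0.1 − 0.04324 = 0.05676

5.68%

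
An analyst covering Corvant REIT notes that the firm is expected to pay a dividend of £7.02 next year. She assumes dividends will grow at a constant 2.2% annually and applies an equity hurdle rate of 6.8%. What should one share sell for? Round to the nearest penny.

£152.61

Gordon growth model: P₀ = D₁/(r − g), with D₁ = 7.02 given directly.
P₀ = 7.0200 / (0.068 − 0.022) = 7.0200 / 0.046 = 152.6087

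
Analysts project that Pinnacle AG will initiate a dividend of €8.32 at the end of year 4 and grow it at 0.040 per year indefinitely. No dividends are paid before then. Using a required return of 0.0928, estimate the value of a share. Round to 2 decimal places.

Deferred-dividend DDM. At t=3 the remaining stream is a growing perpetuity with first payment D_4 = 8.32.
V_3 = D_4/(r−g) = 8.32/(0.0928−0.04) = 157.5758
P₀ = V_3/(1+r)^3 = 157.5758/(1+0.0928)^3 = 120.7445

€120.74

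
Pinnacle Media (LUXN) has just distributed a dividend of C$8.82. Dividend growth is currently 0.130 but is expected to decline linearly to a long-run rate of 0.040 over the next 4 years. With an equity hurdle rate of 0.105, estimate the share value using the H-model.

C$165.54

H-model: P₀ = D₀[(1+g_L) + H(g_S−g_L)]/(r−g_L), with H = 4/2 = 2.
P₀ = 8.82 × [(1+0.04) + 2×(0.13−0.04)] / (0.105−0.04)
   = 8.82 × 1.2200 / 0.065 = 165.5446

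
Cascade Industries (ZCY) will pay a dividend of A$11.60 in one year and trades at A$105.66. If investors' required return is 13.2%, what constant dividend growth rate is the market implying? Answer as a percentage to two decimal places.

From P₀ = D₁/(r − g), the implied growth is g = r − D₁/P₀.
g = 0.132 − 11.60/105.66 = 0.132 − 0.10979 = 0.02221

2.22%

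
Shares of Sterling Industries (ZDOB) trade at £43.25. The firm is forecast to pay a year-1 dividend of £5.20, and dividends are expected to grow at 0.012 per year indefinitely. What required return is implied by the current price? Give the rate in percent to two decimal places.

13.22%

Rearranging the constant-growth DDM: r = D₁/P₀ + g.
r = 5.2000 / 43.25 + 0.012 = 0.12023 + 0.012 = 0.13223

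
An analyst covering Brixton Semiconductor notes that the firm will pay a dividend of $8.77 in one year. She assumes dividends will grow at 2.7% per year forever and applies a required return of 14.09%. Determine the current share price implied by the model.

Gordon growth model: P₀ = D₁/(r − g), with D₁ = 8.77 given directly.
P₀ = 8.7700 / (0.1409 − 0.027) = 8.7700 / 0.1139 = 76.9974

$77.00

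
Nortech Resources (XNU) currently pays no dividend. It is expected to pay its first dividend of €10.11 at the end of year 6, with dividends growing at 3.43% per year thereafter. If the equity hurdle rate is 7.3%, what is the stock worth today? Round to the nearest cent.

Deferred-dividend DDM. At t=5 the remaining stream is a growing perpetuity with first payment D_6 = 10.11.
V_5 = D_6/(r−g) = 10.11/(0.073−0.0343) = 261.2403
P₀ = V_5/(1+r)^5 = 261.2403/(1+0.073)^5 = 183.6714

€183.67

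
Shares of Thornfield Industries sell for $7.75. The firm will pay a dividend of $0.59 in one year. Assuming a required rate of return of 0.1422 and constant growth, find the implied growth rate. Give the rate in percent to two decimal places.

6.61%

From P₀ = D₁/(r − g), the implied growth is g = r − D₁/P₀.
g = 0.1422 − 0.59/7.75 = 0.1422 − 0.07613 = 0.06607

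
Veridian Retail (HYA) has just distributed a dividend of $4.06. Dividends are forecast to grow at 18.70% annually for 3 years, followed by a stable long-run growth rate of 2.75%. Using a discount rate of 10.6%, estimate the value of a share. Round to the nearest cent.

Two-stage DDM. Project D₁…D_3 at 0.187, terminal growth 0.0275, discount at r = 0.106.
D_1 = 4.8192
D_2 = 5.7204
D_3 = 6.7901
Terminal value at t=3: TV = D_4/(r−g) = 6.9769/(0.106−0.0275) = 88.8772
P₀ = 4.8192/(1+0.106)^1 + 5.7204/(1+0.106)^2 + 6.7901/(1+0.106)^3 + 88.8772/(1+0.106)^3 = 79.7466

$79.75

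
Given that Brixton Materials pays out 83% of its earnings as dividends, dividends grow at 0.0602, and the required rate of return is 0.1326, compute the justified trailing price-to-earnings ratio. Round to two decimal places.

Justified trailing P/E = b(1+g)/(r−g) = 0.83×(1+0.0602)/(0.1326−0.0602) = 12.1542

12.15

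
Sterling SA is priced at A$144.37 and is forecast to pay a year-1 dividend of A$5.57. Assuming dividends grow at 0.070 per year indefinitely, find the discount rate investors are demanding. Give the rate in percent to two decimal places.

Rearranging the constant-growth DDM: r = D₁/P₀ + g.
r = 5.5700 / 144.37 + 0.07 = 0.03858 + 0.07 = 0.10858

10.86%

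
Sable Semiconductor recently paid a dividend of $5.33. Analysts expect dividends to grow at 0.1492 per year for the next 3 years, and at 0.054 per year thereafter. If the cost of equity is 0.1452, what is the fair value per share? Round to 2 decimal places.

Two-stage DDM. Project D₁…D_3 at 0.1492, terminal growth 0.054, discount at r = 0.1452.
D_1 = 6.1252
D_2 = 7.0391
D_3 = 8.0894
Terminal value at t=3: TV = D_4/(r−g) = 8.5262/(0.1452−0.054) = 93.4889
P₀ = 6.1252/(1+0.1452)^1 + 7.0391/(1+0.1452)^2 + 8.0894/(1+0.1452)^3 + 93.4889/(1+0.1452)^3 = 78.3486

$78.35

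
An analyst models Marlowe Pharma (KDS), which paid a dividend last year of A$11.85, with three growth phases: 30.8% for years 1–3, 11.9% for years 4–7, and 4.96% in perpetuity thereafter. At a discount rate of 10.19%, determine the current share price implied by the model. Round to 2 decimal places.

A$556.04

Three-stage DDM. Project D₁…D_7; terminal Gordon value at t=7 with g = 0.0496; discount at r = 0.1019.
D_1 = 15.4998
D_2 = 20.2737
D_3 = 26.5180
D_4 = 29.6737
D_5 = 33.2049
D_6 = 37.1562
D_7 = 41.5778
TV_7 = 43.6401/(0.1019−0.0496) = 834.4188
P₀ = Σ Dₜ/(1+r)ᵗ + TV_7/(1+r)^7 = 556.0376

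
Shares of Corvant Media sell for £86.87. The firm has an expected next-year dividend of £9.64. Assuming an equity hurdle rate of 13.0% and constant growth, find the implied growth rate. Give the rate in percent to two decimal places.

From P₀ = D₁/(r − g), the implied growth is g = r − D₁/P₀.
g = 0.13 − 9.64/86.87 = 0.13 − 0.11097 = 0.01903

1.90%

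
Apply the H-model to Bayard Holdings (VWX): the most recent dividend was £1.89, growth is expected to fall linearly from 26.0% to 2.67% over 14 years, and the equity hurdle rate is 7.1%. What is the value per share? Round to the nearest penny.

H-model: P₀ = D₀[(1+g_L) + H(g_S−g_L)]/(r−g_L), with H = 14/2 = 7.
P₀ = 1.89 × [(1+0.0267) + 7×(0.26−0.0267)] / (0.071−0.0267)
   = 1.89 × 2.6598 / 0.0443 = 113.4768

£113.48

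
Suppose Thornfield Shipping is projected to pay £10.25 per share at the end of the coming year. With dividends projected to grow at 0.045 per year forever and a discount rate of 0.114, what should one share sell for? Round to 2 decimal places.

Gordon growth model: P₀ = D₁/(r − g), with D₁ = 10.25 given directly.
P₀ = 10.2500 / (0.114 − 0.045) = 10.2500 / 0.069 = 148.5507

£148.55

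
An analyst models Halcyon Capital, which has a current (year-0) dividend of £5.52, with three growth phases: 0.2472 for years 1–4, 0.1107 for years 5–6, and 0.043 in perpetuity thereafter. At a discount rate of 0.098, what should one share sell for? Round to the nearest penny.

Three-stage DDM. Project D₁…D_6; terminal Gordon value at t=6 with g = 0.043; discount at r = 0.098.
D_1 = 6.8845
D_2 = 8.5864
D_3 = 10.7090
D_4 = 13.3562
D_5 = 14.8348
D_6 = 16.4770
TV_6 = 17.1855/(0.098−0.043) = 312.4630
P₀ = Σ Dₜ/(1+r)ᵗ + TV_6/(1+r)^6 = 227.6831

£227.68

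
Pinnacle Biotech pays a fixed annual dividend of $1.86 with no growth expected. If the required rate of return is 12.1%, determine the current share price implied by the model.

$15.37

Zero-growth DDM (perpetuity): P₀ = D/r = 1.86 / 0.121 = 15.3719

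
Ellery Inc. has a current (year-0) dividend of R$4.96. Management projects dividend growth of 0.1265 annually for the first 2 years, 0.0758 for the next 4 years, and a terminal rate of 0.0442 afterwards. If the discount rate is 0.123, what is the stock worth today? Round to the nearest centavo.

R$83.62

Three-stage DDM. Project D₁…D_6; terminal Gordon value at t=6 with g = 0.0442; discount at r = 0.123.
D_1 = 5.5874
D_2 = 6.2943
D_3 = 6.7714
D_4 = 7.2846
D_5 = 7.8368
D_6 = 8.4308
TV_6 = 8.8035/(0.123−0.0442) = 111.7192
P₀ = Σ Dₜ/(1+r)ᵗ + TV_6/(1+r)^6 = 83.6181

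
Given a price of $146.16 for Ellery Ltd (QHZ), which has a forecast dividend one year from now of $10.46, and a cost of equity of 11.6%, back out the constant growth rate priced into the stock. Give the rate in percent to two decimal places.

From P₀ = D₁/(r − g), the implied growth is g = r − D₁/P₀.
g = 0.116 − 10.46/146.16 = 0.116 − 0.07157 = 0.04443

4.44%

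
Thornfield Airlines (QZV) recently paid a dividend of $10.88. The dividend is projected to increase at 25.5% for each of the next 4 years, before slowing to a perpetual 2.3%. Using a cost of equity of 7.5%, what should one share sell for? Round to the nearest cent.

Two-stage DDM. Project D₁…D_4 at 0.255, terminal growth 0.023, discount at r = 0.075.
D_1 = 13.6544
D_2 = 17.1363
D_3 = 21.5060
D_4 = 26.9901
Terminal value at t=4: TV = D_5/(r−g) = 27.6108/(0.075−0.023) = 530.9775
P₀ = 13.6544/(1+0.075)^1 + 17.1363/(1+0.075)^2 + 21.5060/(1+0.075)^3 + 26.9901/(1+0.075)^4 + 530.9775/(1+0.075)^4 = 462.6482

$462.65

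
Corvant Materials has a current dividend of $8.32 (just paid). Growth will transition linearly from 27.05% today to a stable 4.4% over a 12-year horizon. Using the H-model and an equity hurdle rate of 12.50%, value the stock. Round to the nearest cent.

H-model: P₀ = D₀[(1+g_L) + H(g_S−g_L)]/(r−g_L), with H = 12/2 = 6.
P₀ = 8.32 × [(1+0.044) + 6×(0.2705−0.044)] / (0.125−0.044)
   = 8.32 × 2.4030 / 0.081 = 246.8267

$246.83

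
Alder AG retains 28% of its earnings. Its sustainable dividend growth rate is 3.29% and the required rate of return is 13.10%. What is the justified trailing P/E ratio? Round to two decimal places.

Payout ratio b = 1 − 0.28 = 0.72.
Justified trailing P/E = b(1+g)/(r−g) = 0.72×(1+0.0329)/(0.131−0.0329) = 7.5809

7.58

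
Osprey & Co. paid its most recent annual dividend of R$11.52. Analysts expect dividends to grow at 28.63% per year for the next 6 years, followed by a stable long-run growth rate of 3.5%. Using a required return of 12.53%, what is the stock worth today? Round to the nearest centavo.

Two-stage DDM. Project D₁…D_6 at 0.2863, terminal growth 0.035, discount at r = 0.1253.
D_1 = 14.8182
D_2 = 19.0606
D_3 = 24.5177
D_4 = 31.5371
D_5 = 40.5662
D_6 = 52.1802
Terminal value at t=6: TV = D_7/(r−g) = 54.0066/(0.1253−0.035) = 598.0792
P₀ = 14.8182/(1+0.1253)^1 + 19.0606/(1+0.1253)^2 + 24.5177/(1+0.1253)^3 + 31.5371/(1+0.1253)^4 + 40.5662/(1+0.1253)^5 + 52.1802/(1+0.1253)^6 + 598.0792/(1+0.1253)^6 = 407.8159

R$407.82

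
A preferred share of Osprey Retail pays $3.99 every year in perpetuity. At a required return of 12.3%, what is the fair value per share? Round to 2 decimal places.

Zero-growth DDM (perpetuity): P₀ = D/r = 3.99 / 0.123 = 32.4390

$32.44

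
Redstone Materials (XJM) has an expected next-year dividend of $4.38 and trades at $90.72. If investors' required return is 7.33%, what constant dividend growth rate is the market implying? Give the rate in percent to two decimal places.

From P₀ = D₁/(r − g), the implied growth is g = r − D₁/P₀.
g = 0.0733 − 4.38/90.72 = 0.0733 − 0.04828 = 0.02502

2.50%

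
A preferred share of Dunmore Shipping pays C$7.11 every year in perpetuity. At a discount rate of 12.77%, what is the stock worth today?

C$55.68

Zero-growth DDM (perpetuity): P₀ = D/r = 7.11 / 0.1277 = 55.6774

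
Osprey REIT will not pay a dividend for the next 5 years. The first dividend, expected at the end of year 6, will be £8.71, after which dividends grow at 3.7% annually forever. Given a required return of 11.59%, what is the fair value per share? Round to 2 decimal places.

£63.80

Deferred-dividend DDM. At t=5 the remaining stream is a growing perpetuity with first payment D_6 = 8.71.
V_5 = D_6/(r−g) = 8.71/(0.1159−0.037) = 110.3929
P₀ = V_5/(1+r)^5 = 110.3929/(1+0.1159)^5 = 63.7991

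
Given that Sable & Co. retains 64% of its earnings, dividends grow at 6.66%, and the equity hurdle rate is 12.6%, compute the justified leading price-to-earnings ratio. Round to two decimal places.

Payout ratio b = 1 − 0.64 = 0.36.
Justified leading P/E = b/(r−g) = 0.36/(0.126−0.0666) = 6.0606

6.06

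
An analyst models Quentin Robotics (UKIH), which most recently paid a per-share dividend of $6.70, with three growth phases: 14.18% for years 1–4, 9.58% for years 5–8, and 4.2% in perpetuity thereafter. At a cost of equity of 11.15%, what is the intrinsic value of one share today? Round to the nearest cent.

Three-stage DDM. Project D₁…D_8; terminal Gordon value at t=8 with g = 0.042; discount at r = 0.1115.
D_1 = 7.6501
D_2 = 8.7348
D_3 = 9.9734
D_4 = 11.3877
D_5 = 12.4786
D_6 = 13.6741
D_7 = 14.9840
D_8 = 16.4195
TV_8 = 17.1091/(0.1115−0.042) = 246.1745
P₀ = Σ Dₜ/(1+r)ᵗ + TV_8/(1+r)^8 = 163.1556

$163.16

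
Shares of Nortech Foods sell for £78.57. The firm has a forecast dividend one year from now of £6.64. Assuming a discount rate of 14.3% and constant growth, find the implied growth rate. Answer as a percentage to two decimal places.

5.85%

From P₀ = D₁/(r − g), the implied growth is g = r − D₁/P₀.
g = 0.143 − 6.64/78.57 = 0.143 − 0.08451 = 0.05849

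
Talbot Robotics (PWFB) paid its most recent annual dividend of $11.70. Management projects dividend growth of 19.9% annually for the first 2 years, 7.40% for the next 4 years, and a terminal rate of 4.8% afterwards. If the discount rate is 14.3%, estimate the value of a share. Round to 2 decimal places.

Three-stage DDM. Project D₁…D_6; terminal Gordon value at t=6 with g = 0.048; discount at r = 0.143.
D_1 = 14.0283
D_2 = 16.8199
D_3 = 18.0646
D_4 = 19.4014
D_5 = 20.8371
D_6 = 22.3790
TV_6 = 23.4532/(0.143−0.048) = 246.8761
P₀ = Σ Dₜ/(1+r)ᵗ + TV_6/(1+r)^6 = 180.0429

$180.04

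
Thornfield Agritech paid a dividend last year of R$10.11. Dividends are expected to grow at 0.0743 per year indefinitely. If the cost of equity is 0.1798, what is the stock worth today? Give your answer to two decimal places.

R$102.95

Gordon growth model: P₀ = D₁/(r − g). D₁ = 10.11 × (1 + 0.0743) = 10.8612.
P₀ = 10.8612 / (0.1798 − 0.0743) = 10.8612 / 0.1055 = 102.9495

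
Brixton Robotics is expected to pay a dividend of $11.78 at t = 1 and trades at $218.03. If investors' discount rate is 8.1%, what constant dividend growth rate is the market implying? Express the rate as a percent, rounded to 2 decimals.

From P₀ = D₁/(r − g), the implied growth is g = r − D₁/P₀.
g = 0.081 − 11.78/218.03 = 0.081 − 0.05403 = 0.02697

2.70%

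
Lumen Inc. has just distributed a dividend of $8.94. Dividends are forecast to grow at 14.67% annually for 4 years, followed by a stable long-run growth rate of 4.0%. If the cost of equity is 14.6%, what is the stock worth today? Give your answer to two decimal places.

$123.74

Two-stage DDM. Project D₁…D_4 at 0.1467, terminal growth 0.04, discount at r = 0.146.
D_1 = 10.2515
D_2 = 11.7554
D_3 = 13.4799
D_4 = 15.4574
Terminal value at t=4: TV = D_5/(r−g) = 16.0757/(0.146−0.04) = 151.6576
P₀ = 10.2515/(1+0.146)^1 + 11.7554/(1+0.146)^2 + 13.4799/(1+0.146)^3 + 15.4574/(1+0.146)^4 + 151.6576/(1+0.146)^4 = 123.7424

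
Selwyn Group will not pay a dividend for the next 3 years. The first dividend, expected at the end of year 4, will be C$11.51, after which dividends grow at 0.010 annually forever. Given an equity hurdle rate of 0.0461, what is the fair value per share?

Deferred-dividend DDM. At t=3 the remaining stream is a growing perpetuity with first payment D_4 = 11.51.
V_3 = D_4/(r−g) = 11.51/(0.0461−0.01) = 318.8366
P₀ = V_3/(1+r)^3 = 318.8366/(1+0.0461)^3 = 278.5150

C$278.51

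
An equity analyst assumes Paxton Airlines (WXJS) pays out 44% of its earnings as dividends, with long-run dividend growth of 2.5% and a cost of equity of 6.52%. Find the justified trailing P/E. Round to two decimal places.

11.22

Justified trailing P/E = b(1+g)/(r−g) = 0.44×(1+0.025)/(0.0652−0.025) = 11.2189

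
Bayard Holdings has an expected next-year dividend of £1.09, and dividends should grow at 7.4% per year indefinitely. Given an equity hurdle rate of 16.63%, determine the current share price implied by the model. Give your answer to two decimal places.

Gordon growth model: P₀ = D₁/(r − g), with D₁ = 1.09 given directly.
P₀ = 1.0900 / (0.1663 − 0.074) = 1.0900 / 0.0923 = 11.8093

£11.81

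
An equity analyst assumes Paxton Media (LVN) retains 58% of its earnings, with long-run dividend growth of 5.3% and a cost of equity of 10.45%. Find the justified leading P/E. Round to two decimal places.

8.16

Payout ratio b = 1 − 0.58 = 0.42.
Justified leading P/E = b/(r−g) = 0.42/(0.1045−0.053) = 8.1553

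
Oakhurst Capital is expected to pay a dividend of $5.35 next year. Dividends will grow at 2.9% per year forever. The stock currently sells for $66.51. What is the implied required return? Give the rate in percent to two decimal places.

Rearranging the constant-growth DDM: r = D₁/P₀ + g.
r = 5.3500 / 66.51 + 0.029 = 0.08044 + 0.029 = 0.10944

10.94%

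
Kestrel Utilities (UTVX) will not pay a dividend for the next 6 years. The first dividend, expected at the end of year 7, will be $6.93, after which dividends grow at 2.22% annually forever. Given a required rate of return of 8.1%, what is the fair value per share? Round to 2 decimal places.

Deferred-dividend DDM. At t=6 the remaining stream is a growing perpetuity with first payment D_7 = 6.93.
V_6 = D_7/(r−g) = 6.93/(0.081−0.0222) = 117.8571
P₀ = V_6/(1+r)^6 = 117.8571/(1+0.081)^6 = 73.8587

$73.86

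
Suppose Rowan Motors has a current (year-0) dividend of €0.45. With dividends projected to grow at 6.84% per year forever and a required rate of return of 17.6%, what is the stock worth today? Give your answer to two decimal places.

€4.47

Gordon growth model: P₀ = D₁/(r − g). D₁ = 0.45 × (1 + 0.0684) = 0.4808.
P₀ = 0.4808 / (0.176 − 0.0684) = 0.4808 / 0.1076 = 4.4682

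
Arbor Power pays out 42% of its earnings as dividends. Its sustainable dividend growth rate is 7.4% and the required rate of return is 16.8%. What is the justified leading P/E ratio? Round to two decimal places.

4.47

Justified leading P/E = b/(r−g) = 0.42/(0.168−0.074) = 4.4681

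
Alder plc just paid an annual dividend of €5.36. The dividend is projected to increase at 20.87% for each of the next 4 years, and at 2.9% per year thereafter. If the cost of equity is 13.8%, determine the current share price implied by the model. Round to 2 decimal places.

€89.38

Two-stage DDM. Project D₁…D_4 at 0.2087, terminal growth 0.029, discount at r = 0.138.
D_1 = 6.4786
D_2 = 7.8307
D_3 = 9.4650
D_4 = 11.4403
Terminal value at t=4: TV = D_5/(r−g) = 11.7721/(0.138−0.029) = 108.0010
P₀ = 6.4786/(1+0.138)^1 + 7.8307/(1+0.138)^2 + 9.4650/(1+0.138)^3 + 11.4403/(1+0.138)^4 + 108.0010/(1+0.138)^4 = 89.3793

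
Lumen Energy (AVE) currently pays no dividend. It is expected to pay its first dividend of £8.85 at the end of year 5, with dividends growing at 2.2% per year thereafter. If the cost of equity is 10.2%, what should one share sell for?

Deferred-dividend DDM. At t=4 the remaining stream is a growing perpetuity with first payment D_5 = 8.85.
V_4 = D_5/(r−g) = 8.85/(0.102−0.022) = 110.6250
P₀ = V_4/(1+r)^4 = 110.6250/(1+0.102)^4 = 75.0113

£75.01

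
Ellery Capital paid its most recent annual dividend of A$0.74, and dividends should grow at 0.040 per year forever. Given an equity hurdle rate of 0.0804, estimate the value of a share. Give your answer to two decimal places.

Gordon growth model: P₀ = D₁/(r − g). D₁ = 0.74 × (1 + 0.04) = 0.7696.
P₀ = 0.7696 / (0.0804 − 0.04) = 0.7696 / 0.0404 = 19.0495

A$19.05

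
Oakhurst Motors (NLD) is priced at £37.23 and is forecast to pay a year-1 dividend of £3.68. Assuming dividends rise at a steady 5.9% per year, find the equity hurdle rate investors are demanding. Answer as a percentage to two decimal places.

15.78%

Rearranging the constant-growth DDM: r = D₁/P₀ + g.
r = 3.6800 / 37.23 + 0.059 = 0.09885 + 0.059 = 0.15785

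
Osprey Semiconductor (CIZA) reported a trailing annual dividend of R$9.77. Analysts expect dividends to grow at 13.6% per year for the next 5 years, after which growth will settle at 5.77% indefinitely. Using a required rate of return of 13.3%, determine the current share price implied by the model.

R$188.30

Two-stage DDM. Project D₁…D_5 at 0.136, terminal growth 0.0577, discount at r = 0.133.
D_1 = 11.0987
D_2 = 12.6081
D_3 = 14.3229
D_4 = 16.2708
D_5 = 18.4836
Terminal value at t=5: TV = D_6/(r−g) = 19.5501/(0.133−0.0577) = 259.6293
P₀ = 11.0987/(1+0.133)^1 + 12.6081/(1+0.133)^2 + 14.3229/(1+0.133)^3 + 16.2708/(1+0.133)^4 + 18.4836/(1+0.133)^5 + 259.6293/(1+0.133)^5 = 188.3000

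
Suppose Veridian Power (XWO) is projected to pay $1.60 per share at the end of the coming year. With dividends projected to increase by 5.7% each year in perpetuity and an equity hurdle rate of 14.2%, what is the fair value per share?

$18.82

Gordon growth model: P₀ = D₁/(r − g), with D₁ = 1.60 given directly.
P₀ = 1.6000 / (0.142 − 0.057) = 1.6000 / 0.085 = 18.8235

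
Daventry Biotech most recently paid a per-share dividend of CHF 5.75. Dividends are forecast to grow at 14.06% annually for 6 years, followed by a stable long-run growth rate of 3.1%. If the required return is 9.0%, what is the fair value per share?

Two-stage DDM. Project D₁…D_6 at 0.1406, terminal growth 0.031, discount at r = 0.09.
D_1 = 6.5585
D_2 = 7.4806
D_3 = 8.5323
D_4 = 9.7320
D_5 = 11.1003
D_6 = 12.6610
Terminal value at t=6: TV = D_7/(r−g) = 13.0535/(0.09−0.031) = 221.2456
P₀ = 6.5585/(1+0.09)^1 + 7.4806/(1+0.09)^2 + 8.5323/(1+0.09)^3 + 9.7320/(1+0.09)^4 + 11.1003/(1+0.09)^5 + 12.6610/(1+0.09)^6 + 221.2456/(1+0.09)^6 = 172.4814

CHF 172.48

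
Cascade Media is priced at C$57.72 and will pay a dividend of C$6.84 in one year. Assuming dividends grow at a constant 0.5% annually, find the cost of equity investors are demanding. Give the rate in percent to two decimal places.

12.35%

Rearranging the constant-growth DDM: r = D₁/P₀ + g.
r = 6.8400 / 57.72 + 0.005 = 0.11850 + 0.005 = 0.12350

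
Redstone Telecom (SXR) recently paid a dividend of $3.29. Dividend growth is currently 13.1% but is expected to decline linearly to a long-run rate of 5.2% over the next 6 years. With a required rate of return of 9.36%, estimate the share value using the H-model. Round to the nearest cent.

$101.94

H-model: P₀ = D₀[(1+g_L) + H(g_S−g_L)]/(r−g_L), with H = 6/2 = 3.
P₀ = 3.29 × [(1+0.052) + 3×(0.131−0.052)] / (0.0936−0.052)
   = 3.29 × 1.2890 / 0.0416 = 101.9425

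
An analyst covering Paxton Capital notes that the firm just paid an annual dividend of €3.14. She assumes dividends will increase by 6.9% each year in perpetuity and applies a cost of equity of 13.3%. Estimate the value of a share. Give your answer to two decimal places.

Gordon growth model: P₀ = D₁/(r − g). D₁ = 3.14 × (1 + 0.069) = 3.3567.
P₀ = 3.3567 / (0.133 − 0.069) = 3.3567 / 0.064 = 52.4478

€52.45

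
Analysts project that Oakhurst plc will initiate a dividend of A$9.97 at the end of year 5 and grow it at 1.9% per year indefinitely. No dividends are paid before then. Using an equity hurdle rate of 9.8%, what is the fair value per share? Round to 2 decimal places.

A$86.83

Deferred-dividend DDM. At t=4 the remaining stream is a growing perpetuity with first payment D_5 = 9.97.
V_4 = D_5/(r−g) = 9.97/(0.098−0.019) = 126.2025
P₀ = V_4/(1+r)^4 = 126.2025/(1+0.098)^4 = 86.8278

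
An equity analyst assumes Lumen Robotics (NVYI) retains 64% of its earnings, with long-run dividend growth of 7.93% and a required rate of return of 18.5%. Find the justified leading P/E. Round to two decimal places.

Payout ratio b = 1 − 0.64 = 0.36.
Justified leading P/E = b/(r−g) = 0.36/(0.185−0.0793) = 3.4059

3.41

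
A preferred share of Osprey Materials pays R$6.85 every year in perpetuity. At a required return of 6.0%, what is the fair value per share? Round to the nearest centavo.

R$114.17

Zero-growth DDM (perpetuity): P₀ = D/r = 6.85 / 0.06 = 114.1667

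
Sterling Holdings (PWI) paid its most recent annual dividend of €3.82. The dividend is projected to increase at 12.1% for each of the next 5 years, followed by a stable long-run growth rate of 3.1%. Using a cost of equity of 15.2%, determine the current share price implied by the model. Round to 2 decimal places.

Two-stage DDM. Project D₁…D_5 at 0.121, terminal growth 0.031, discount at r = 0.152.
D_1 = 4.2822
D_2 = 4.8004
D_3 = 5.3812
D_4 = 6.0323
D_5 = 6.7623
Terminal value at t=5: TV = D_6/(r−g) = 6.9719/(0.152−0.031) = 57.6189
P₀ = 4.2822/(1+0.152)^1 + 4.8004/(1+0.152)^2 + 5.3812/(1+0.152)^3 + 6.0323/(1+0.152)^4 + 6.7623/(1+0.152)^5 + 57.6189/(1+0.152)^5 = 46.0112

€46.01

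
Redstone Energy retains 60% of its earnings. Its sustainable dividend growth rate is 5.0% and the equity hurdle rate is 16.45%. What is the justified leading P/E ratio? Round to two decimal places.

Payout ratio b = 1 − 0.60 = 0.40.
Justified leading P/E = b/(r−g) = 0.40/(0.1645−0.05) = 3.4934

3.49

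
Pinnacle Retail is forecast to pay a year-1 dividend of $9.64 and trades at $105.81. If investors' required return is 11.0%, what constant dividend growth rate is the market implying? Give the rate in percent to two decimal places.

1.89%

From P₀ = D₁/(r − g), the implied growth is g = r − D₁/P₀.
g = 0.11 − 9.64/105.81 = 0.11 − 0.09111 = 0.01889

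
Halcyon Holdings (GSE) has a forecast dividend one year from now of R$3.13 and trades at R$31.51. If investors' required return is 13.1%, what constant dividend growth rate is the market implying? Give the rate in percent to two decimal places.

From P₀ = D₁/(r − g), the implied growth is g = r − D₁/P₀.
g = 0.131 − 3.13/31.51 = 0.131 − 0.09933 = 0.03167

3.17%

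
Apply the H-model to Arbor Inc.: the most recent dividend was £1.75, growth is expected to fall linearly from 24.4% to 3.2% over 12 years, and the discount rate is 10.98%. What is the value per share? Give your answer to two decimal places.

£51.83

H-model: P₀ = D₀[(1+g_L) + H(g_S−g_L)]/(r−g_L), with H = 12/2 = 6.
P₀ = 1.75 × [(1+0.032) + 6×(0.244−0.032)] / (0.1098−0.032)
   = 1.75 × 2.3040 / 0.0778 = 51.8252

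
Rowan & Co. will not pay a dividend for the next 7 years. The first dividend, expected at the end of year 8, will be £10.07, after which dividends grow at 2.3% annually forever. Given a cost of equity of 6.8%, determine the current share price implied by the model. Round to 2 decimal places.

£141.19

Deferred-dividend DDM. At t=7 the remaining stream is a growing perpetuity with first payment D_8 = 10.07.
V_7 = D_8/(r−g) = 10.07/(0.068−0.023) = 223.7778
P₀ = V_7/(1+r)^7 = 223.7778/(1+0.068)^7 = 141.1946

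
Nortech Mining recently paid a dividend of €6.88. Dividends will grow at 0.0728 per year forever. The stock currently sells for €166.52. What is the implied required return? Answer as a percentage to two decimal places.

11.71%

Rearranging the constant-growth DDM: r = D₁/P₀ + g.
D₁ = 6.88 × (1 + 0.0728) = 7.3809.
r = 7.3809 / 166.52 + 0.0728 = 0.04432 + 0.0728 = 0.11712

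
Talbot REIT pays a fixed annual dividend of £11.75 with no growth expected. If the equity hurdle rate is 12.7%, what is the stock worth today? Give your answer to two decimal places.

Zero-growth DDM (perpetuity): P₀ = D/r = 11.75 / 0.127 = 92.5197

£92.52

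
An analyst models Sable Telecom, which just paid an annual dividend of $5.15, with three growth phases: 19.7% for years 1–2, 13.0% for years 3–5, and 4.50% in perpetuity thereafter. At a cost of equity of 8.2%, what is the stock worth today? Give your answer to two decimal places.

$235.41

Three-stage DDM. Project D₁…D_5; terminal Gordon value at t=5 with g = 0.045; discount at r = 0.082.
D_1 = 6.1646
D_2 = 7.3790
D_3 = 8.3382
D_4 = 9.4222
D_5 = 10.6471
TV_5 = 11.1262/(0.082−0.045) = 300.7083
P₀ = Σ Dₜ/(1+r)ᵗ + TV_5/(1+r)^5 = 235.4094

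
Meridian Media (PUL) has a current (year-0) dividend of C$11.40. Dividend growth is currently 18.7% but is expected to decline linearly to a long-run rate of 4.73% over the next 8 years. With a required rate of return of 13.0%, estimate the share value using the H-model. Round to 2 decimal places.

H-model: P₀ = D₀[(1+g_L) + H(g_S−g_L)]/(r−g_L), with H = 8/2 = 4.
P₀ = 11.40 × [(1+0.0473) + 4×(0.187−0.0473)] / (0.13−0.0473)
   = 11.40 × 1.6061 / 0.0827 = 221.3971

C$221.40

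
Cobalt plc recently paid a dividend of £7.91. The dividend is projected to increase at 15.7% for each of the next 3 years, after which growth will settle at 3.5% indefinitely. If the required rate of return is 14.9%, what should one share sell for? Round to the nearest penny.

Two-stage DDM. Project D₁…D_3 at 0.157, terminal growth 0.035, discount at r = 0.149.
D_1 = 9.1519
D_2 = 10.5887
D_3 = 12.2511
Terminal value at t=3: TV = D_4/(r−g) = 12.6799/(0.149−0.035) = 111.2275
P₀ = 9.1519/(1+0.149)^1 + 10.5887/(1+0.149)^2 + 12.2511/(1+0.149)^3 + 111.2275/(1+0.149)^3 = 97.3870

£97.39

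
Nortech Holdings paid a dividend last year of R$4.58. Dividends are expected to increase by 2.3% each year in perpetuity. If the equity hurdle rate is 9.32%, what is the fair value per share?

Gordon growth model: P₀ = D₁/(r − g). D₁ = 4.58 × (1 + 0.023) = 4.6853.
P₀ = 4.6853 / (0.0932 − 0.023) = 4.6853 / 0.0702 = 66.7427

R$66.74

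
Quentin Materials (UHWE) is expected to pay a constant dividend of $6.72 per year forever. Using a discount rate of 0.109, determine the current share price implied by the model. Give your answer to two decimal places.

Zero-growth DDM (perpetuity): P₀ = D/r = 6.72 / 0.109 = 61.6514

$61.65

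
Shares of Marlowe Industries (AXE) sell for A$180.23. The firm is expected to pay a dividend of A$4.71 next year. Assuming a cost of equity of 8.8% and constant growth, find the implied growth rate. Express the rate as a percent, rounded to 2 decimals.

6.19%

From P₀ = D₁/(r − g), the implied growth is g = r − D₁/P₀.
g = 0.088 − 4.71/180.23 = 0.088 − 0.02613 = 0.06187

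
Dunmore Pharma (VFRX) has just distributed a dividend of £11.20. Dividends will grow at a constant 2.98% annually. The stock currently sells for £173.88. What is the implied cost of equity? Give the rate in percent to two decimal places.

9.61%

Rearranging the constant-growth DDM: r = D₁/P₀ + g.
D₁ = 11.20 × (1 + 0.0298) = 11.5338.
r = 11.5338 / 173.88 + 0.0298 = 0.06633 + 0.0298 = 0.09613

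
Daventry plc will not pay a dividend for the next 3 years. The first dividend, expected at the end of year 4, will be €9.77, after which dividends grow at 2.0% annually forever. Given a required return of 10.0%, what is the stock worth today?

Deferred-dividend DDM. At t=3 the remaining stream is a growing perpetuity with first payment D_4 = 9.77.
V_3 = D_4/(r−g) = 9.77/(0.1−0.02) = 122.1250
P₀ = V_3/(1+r)^3 = 122.1250/(1+0.1)^3 = 91.7543

€91.75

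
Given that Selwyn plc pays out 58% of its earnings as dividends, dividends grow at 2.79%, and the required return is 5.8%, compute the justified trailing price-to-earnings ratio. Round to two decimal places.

Justified trailing P/E = b(1+g)/(r−g) = 0.58×(1+0.0279)/(0.058−0.0279) = 19.8067

19.81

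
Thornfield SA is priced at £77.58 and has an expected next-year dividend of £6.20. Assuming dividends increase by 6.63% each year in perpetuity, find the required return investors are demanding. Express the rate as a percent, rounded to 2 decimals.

Rearranging the constant-growth DDM: r = D₁/P₀ + g.
r = 6.2000 / 77.58 + 0.0663 = 0.07992 + 0.0663 = 0.14622

14.62%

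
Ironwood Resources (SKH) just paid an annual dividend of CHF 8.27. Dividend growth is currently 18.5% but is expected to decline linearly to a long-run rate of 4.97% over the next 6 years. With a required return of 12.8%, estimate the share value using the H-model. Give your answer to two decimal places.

H-model: P₀ = D₀[(1+g_L) + H(g_S−g_L)]/(r−g_L), with H = 6/2 = 3.
P₀ = 8.27 × [(1+0.0497) + 3×(0.185−0.0497)] / (0.128−0.0497)
   = 8.27 × 1.4556 / 0.0783 = 153.7396

CHF 153.74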